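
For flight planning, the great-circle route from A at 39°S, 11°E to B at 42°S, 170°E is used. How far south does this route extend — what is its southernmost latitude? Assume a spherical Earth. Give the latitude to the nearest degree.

The great circle lies in the plane with unit normal n̂ = (p₁ × p₂)/|p₁ × p₂|.
Here n̂_z ≈ +0.208; the vertex latitude is φ_max = arccos|n̂_z| ≈ 78.0°.

≈ 78°S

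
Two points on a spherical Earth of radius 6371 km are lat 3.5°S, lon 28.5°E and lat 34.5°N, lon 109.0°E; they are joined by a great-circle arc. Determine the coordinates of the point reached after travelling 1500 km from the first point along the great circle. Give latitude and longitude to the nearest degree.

Write both endpoints as unit vectors p₁, p₂ with components (cos φ cos λ, cos φ sin λ, sin φ).
The central angle between the endpoints is δ = arccos(p₁·p₂) ≈ 1.469 rad (84.2°). The total great-circle distance is δ·R ≈ 1.469 × 6371 ≈ 9362 km, so the target fraction is f = 1500/9362 ≈ 0.160.
Interpolate at f ≈ 0.160 with slerp weights a = sin((1−f)δ)/sin δ ≈ 0.949, b = sin(fδ)/sin δ ≈ 0.234.
p = a·p₁ + b·p₂ ≈ (0.769, 0.635, 0.075); φ = arcsin(p_z) ≈ 4.30°, λ = atan2(p_y, p_x) ≈ 39.52°.

≈ lat 4°N, lon 40°E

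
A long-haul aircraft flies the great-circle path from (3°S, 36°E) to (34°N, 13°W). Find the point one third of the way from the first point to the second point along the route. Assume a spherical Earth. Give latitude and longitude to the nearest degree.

≈ (10°N, 22°E)

The haversine formula gives a central angle δ ≈ 1.031 rad (59.1°) between the endpoints.
Interpolate at f = 1/3 with slerp weights a = sin((1−f)δ)/sin δ ≈ 0.740, b = sin(fδ)/sin δ ≈ 0.393.
p = a·p₁ + b·p₂ ≈ (0.915, 0.361, 0.181); φ = arcsin(p_z) ≈ 10.42°, λ = atan2(p_y, p_x) ≈ 21.53°.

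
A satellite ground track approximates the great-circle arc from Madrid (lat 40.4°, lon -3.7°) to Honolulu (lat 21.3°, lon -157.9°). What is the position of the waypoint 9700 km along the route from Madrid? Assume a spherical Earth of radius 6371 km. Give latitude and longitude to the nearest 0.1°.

From cos δ = sin φ₁ sin φ₂ + cos φ₁ cos φ₂ cos Δλ, the central angle is δ ≈ 1.986 rad (113.8°). The total great-circle distance is δ·R ≈ 1.986 × 6371 ≈ 12653 km, so the target fraction is f = 9700/12653 ≈ 0.767.
Interpolate at f ≈ 0.767 with slerp weights a = sin((1−f)δ)/sin δ ≈ 0.489, b = sin(fδ)/sin δ ≈ 1.092.
p = a·p₁ + b·p₂ ≈ (-0.571, -0.407, 0.713); φ = arcsin(p_z) ≈ 45.49°, λ = atan2(p_y, p_x) ≈ -144.54°.

≈ lat 45.5°, lon -144.5°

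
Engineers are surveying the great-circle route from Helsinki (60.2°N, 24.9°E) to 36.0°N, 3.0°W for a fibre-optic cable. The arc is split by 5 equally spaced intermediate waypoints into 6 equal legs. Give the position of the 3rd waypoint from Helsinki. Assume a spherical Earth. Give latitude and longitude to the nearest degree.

≈ 49°N, 8°E

Convert each endpoint to a unit vector on the sphere (x = cos φ cos λ, y = cos φ sin λ, z = sin φ).
The central angle between the endpoints is δ = arccos(p₁·p₂) ≈ 0.525 rad (30.1°).
Interpolate at f = 3/6 with slerp weights a = sin((1−f)δ)/sin δ ≈ 0.518, b = sin(fδ)/sin δ ≈ 0.518.
p = a·p₁ + b·p₂ ≈ (0.652, 0.086, 0.754); φ = arcsin(p_z) ≈ 48.90°, λ = atan2(p_y, p_x) ≈ 7.55°.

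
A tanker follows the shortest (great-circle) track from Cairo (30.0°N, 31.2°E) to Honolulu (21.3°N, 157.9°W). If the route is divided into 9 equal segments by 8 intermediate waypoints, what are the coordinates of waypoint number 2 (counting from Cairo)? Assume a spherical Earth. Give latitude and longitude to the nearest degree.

≈ 58°N, 41°E

Write both endpoints as unit vectors p₁, p₂ with components (cos φ cos λ, cos φ sin λ, sin φ).
The central angle between the endpoints is δ = arccos(p₁·p₂) ≈ 2.233 rad (128.0°).
Interpolate at f = 2/9 with slerp weights a = sin((1−f)δ)/sin δ ≈ 1.251, b = sin(fδ)/sin δ ≈ 0.604.
p = a·p₁ + b·p₂ ≈ (0.405, 0.349, 0.845); φ = arcsin(p_z) ≈ 57.65°, λ = atan2(p_y, p_x) ≈ 40.77°.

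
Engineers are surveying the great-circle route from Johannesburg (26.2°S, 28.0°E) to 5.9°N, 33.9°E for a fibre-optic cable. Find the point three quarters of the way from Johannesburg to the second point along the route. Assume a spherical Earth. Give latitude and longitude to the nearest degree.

≈ 2°S, 33°E

The haversine formula gives a central angle δ ≈ 0.569 rad (32.6°) between the endpoints.
Interpolate at f = 3/4 with slerp weights a = sin((1−f)δ)/sin δ ≈ 0.263, b = sin(fδ)/sin δ ≈ 0.768.
p = a·p₁ + b·p₂ ≈ (0.843, 0.537, -0.037); φ = arcsin(p_z) ≈ -2.13°, λ = atan2(p_y, p_x) ≈ 32.51°.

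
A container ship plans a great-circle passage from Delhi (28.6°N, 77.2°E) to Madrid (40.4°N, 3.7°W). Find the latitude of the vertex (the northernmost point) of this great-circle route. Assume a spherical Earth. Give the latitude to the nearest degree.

≈ 43°N

The great circle lies in the plane with unit normal n̂ = (p₁ × p₂)/|p₁ × p₂|.
Here n̂_z ≈ -0.726; the vertex latitude is φ_max = arccos|n̂_z| ≈ 43.4°.
Check via Clairaut: cos φ_max = |cos φ₁| · sin C = cos(28.6°)·sin(55.8°) ≈ 0.726, again giving ≈ 43.4°.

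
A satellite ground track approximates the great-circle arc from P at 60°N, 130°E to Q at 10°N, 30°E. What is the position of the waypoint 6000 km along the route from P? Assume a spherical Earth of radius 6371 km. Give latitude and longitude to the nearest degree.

Convert each endpoint to a unit vector on the sphere (x = cos φ cos λ, y = cos φ sin λ, z = sin φ).
The central angle between the endpoints is δ = arccos(p₁·p₂) ≈ 1.506 rad (86.3°). The total great-circle distance is δ·R ≈ 1.506 × 6371 ≈ 9594 km, so the target fraction is f = 6000/9594 ≈ 0.625.
Interpolate at f ≈ 0.625 with slerp weights a = sin((1−f)δ)/sin δ ≈ 0.536, b = sin(fδ)/sin δ ≈ 0.810.
p = a·p₁ + b·p₂ ≈ (0.519, 0.604, 0.605); φ = arcsin(p_z) ≈ 37.21°, λ = atan2(p_y, p_x) ≈ 49.34°.

≈ 37°N, 49°E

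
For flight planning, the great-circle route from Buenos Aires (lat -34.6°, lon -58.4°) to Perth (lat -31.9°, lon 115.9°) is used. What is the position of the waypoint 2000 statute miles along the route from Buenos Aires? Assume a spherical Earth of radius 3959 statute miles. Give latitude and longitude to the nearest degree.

From cos δ = sin φ₁ sin φ₂ + cos φ₁ cos φ₂ cos Δλ, the central angle is δ ≈ 1.977 rad (113.3°). The total great-circle distance is δ·R ≈ 1.977 × 3959 ≈ 7828 mi, so the target fraction is f = 2000/7828 ≈ 0.256.
Interpolate at f ≈ 0.256 with slerp weights a = sin((1−f)δ)/sin δ ≈ 1.083, b = sin(fδ)/sin δ ≈ 0.527.
p = a·p₁ + b·p₂ ≈ (0.272, -0.357, -0.894); φ = arcsin(p_z) ≈ -63.33°, λ = atan2(p_y, p_x) ≈ -52.72°.

≈ lat -63°, lon -53°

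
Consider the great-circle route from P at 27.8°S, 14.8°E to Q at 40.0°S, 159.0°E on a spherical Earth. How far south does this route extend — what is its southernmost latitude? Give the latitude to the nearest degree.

The great circle lies in the plane with unit normal n̂ = (p₁ × p₂)/|p₁ × p₂|.
Here n̂_z ≈ +0.409; the vertex latitude is φ_max = arccos|n̂_z| ≈ 65.8°.
Check via Clairaut: cos φ_max = |cos φ₁| · sin C = cos(27.8°)·sin(152.4°) ≈ 0.409, again giving ≈ 65.8°.

≈ 66°S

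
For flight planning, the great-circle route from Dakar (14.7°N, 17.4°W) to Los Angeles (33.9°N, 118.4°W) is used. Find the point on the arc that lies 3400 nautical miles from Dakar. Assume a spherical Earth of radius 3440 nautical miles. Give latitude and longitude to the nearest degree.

≈ (37°N, 76°W)

Convert each endpoint to a unit vector on the sphere (x = cos φ cos λ, y = cos φ sin λ, z = sin φ).
The central angle between the endpoints is δ = arccos(p₁·p₂) ≈ 1.582 rad (90.7°). The total great-circle distance is δ·R ≈ 1.582 × 3440 ≈ 5444 nmi, so the target fraction is f = 3400/5444 ≈ 0.625.
Interpolate at f ≈ 0.625 with slerp weights a = sin((1−f)δ)/sin δ ≈ 0.560, b = sin(fδ)/sin δ ≈ 0.835.
p = a·p₁ + b·p₂ ≈ (0.187, -0.772, 0.608); φ = arcsin(p_z) ≈ 37.44°, λ = atan2(p_y, p_x) ≈ -76.38°.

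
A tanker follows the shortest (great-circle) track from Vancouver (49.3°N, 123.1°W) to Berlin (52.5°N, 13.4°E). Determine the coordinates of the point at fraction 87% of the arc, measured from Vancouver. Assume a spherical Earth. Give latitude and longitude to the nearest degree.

≈ 60°N, 4°E

From cos δ = sin φ₁ sin φ₂ + cos φ₁ cos φ₂ cos Δλ, the central angle is δ ≈ 1.252 rad (71.7°).
Interpolate at f = 0.87 with slerp weights a = sin((1−f)δ)/sin δ ≈ 0.171, b = sin(fδ)/sin δ ≈ 0.933.
p = a·p₁ + b·p₂ ≈ (0.492, 0.038, 0.870); φ = arcsin(p_z) ≈ 60.43°, λ = atan2(p_y, p_x) ≈ 4.47°.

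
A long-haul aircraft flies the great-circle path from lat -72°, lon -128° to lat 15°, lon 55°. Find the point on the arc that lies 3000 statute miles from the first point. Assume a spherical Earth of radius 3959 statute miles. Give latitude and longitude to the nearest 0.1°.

The haversine formula gives a central angle δ ≈ 2.146 rad (123.0°) between the endpoints. The total great-circle distance is δ·R ≈ 2.146 × 3959 ≈ 8497 mi, so the target fraction is f = 3000/8497 ≈ 0.353.
Interpolate at f ≈ 0.353 with slerp weights a = sin((1−f)δ)/sin δ ≈ 1.172, b = sin(fδ)/sin δ ≈ 0.819.
p = a·p₁ + b·p₂ ≈ (0.231, 0.363, -0.903); φ = arcsin(p_z) ≈ -64.53°, λ = atan2(p_y, p_x) ≈ 57.53°.

≈ lat -64.5°, lon 57.5°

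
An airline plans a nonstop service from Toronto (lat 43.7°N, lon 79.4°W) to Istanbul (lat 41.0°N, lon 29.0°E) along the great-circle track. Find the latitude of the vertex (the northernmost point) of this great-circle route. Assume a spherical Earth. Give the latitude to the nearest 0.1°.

The great circle lies in the plane with unit normal n̂ = (p₁ × p₂)/|p₁ × p₂|.
Here n̂_z ≈ +0.539; the vertex latitude is φ_max = arccos|n̂_z| ≈ 57.4°.
Check via Clairaut: cos φ_max = |cos φ₁| · sin C = cos(43.7°)·sin(48.3°) ≈ 0.539, again giving ≈ 57.4°.

≈ 57.4°N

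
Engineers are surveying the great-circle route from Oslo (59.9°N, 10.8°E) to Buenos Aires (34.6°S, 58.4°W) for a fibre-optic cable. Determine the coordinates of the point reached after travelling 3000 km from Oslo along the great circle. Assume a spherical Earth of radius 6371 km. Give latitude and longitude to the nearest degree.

≈ 40°N, 18°W

Convert each endpoint to a unit vector on the sphere (x = cos φ cos λ, y = cos φ sin λ, z = sin φ).
The central angle between the endpoints is δ = arccos(p₁·p₂) ≈ 1.923 rad (110.2°). The total great-circle distance is δ·R ≈ 1.923 × 6371 ≈ 12249 km, so the target fraction is f = 3000/12249 ≈ 0.245.
Interpolate at f ≈ 0.245 with slerp weights a = sin((1−f)δ)/sin δ ≈ 1.058, b = sin(fδ)/sin δ ≈ 0.483.
p = a·p₁ + b·p₂ ≈ (0.730, -0.239, 0.641); φ = arcsin(p_z) ≈ 39.84°, λ = atan2(p_y, p_x) ≈ -18.17°.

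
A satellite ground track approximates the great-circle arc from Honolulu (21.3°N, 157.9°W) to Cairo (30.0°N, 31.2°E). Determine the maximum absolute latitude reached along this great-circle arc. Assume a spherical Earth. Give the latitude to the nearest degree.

The great circle lies in the plane with unit normal n̂ = (p₁ × p₂)/|p₁ × p₂|.
Here n̂_z ≈ -0.162; the vertex latitude is φ_max = arccos|n̂_z| ≈ 80.7°.
Check via Clairaut: cos φ_max = |cos φ₁| · sin C = cos(21.3°)·sin(10.0°) ≈ 0.162, again giving ≈ 80.7°.

≈ 81°N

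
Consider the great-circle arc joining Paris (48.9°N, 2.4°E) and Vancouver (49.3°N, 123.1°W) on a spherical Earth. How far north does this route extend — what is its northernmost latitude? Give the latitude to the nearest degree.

The great circle lies in the plane with unit normal n̂ = (p₁ × p₂)/|p₁ × p₂|.
Here n̂_z ≈ -0.369; the vertex latitude is φ_max = arccos|n̂_z| ≈ 68.4°.
Check via Clairaut: cos φ_max = |cos φ₁| · sin C = cos(48.9°)·sin(34.1°) ≈ 0.369, again giving ≈ 68.4°.

≈ 68°N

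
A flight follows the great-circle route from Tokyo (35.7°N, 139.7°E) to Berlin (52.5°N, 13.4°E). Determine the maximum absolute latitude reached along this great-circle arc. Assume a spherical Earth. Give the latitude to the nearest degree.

≈ 66°N

The great circle lies in the plane with unit normal n̂ = (p₁ × p₂)/|p₁ × p₂|.
Here n̂_z ≈ -0.404; the vertex latitude is φ_max = arccos|n̂_z| ≈ 66.2°.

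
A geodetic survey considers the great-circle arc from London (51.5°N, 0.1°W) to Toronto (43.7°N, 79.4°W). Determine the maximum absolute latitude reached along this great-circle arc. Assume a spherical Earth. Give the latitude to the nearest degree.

The great circle lies in the plane with unit normal n̂ = (p₁ × p₂)/|p₁ × p₂|.
Here n̂_z ≈ -0.566; the vertex latitude is φ_max = arccos|n̂_z| ≈ 55.5°.

≈ 56°N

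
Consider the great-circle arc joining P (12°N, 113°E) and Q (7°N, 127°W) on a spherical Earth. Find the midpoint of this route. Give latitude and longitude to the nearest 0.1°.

≈ (18.5°N, 173.7°E)

Convert each endpoint to a unit vector on the sphere (x = cos φ cos λ, y = cos φ sin λ, z = sin φ).
The central angle between the endpoints is δ = arccos(p₁·p₂) ≈ 2.049 rad (117.4°).
Interpolate at f = 1/2 with slerp weights a = sin((1−f)δ)/sin δ ≈ 0.962, b = sin(fδ)/sin δ ≈ 0.962.
p = a·p₁ + b·p₂ ≈ (-0.943, 0.104, 0.317); φ = arcsin(p_z) ≈ 18.50°, λ = atan2(p_y, p_x) ≈ 173.73°.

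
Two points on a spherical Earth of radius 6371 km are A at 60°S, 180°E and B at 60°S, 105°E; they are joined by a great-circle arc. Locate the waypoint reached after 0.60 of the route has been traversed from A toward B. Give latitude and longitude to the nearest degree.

≈ 65°S, 134°E

Write both endpoints as unit vectors p₁, p₂ with components (cos φ cos λ, cos φ sin λ, sin φ).
The central angle between the endpoints is δ = arccos(p₁·p₂) ≈ 0.619 rad (35.4°).
Interpolate at f = 0.60 with slerp weights a = sin((1−f)δ)/sin δ ≈ 0.422, b = sin(fδ)/sin δ ≈ 0.625.
p = a·p₁ + b·p₂ ≈ (-0.292, 0.302, -0.907); φ = arcsin(p_z) ≈ -65.15°, λ = atan2(p_y, p_x) ≈ 134.04°.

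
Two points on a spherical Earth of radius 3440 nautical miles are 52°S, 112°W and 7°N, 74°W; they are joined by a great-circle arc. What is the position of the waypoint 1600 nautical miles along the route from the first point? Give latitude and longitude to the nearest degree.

Convert each endpoint to a unit vector on the sphere (x = cos φ cos λ, y = cos φ sin λ, z = sin φ).
The central angle between the endpoints is δ = arccos(p₁·p₂) ≈ 1.175 rad (67.3°). The total great-circle distance is δ·R ≈ 1.175 × 3440 ≈ 4042 nmi, so the target fraction is f = 1600/4042 ≈ 0.396.
Interpolate at f ≈ 0.396 with slerp weights a = sin((1−f)δ)/sin δ ≈ 0.706, b = sin(fδ)/sin δ ≈ 0.486.
p = a·p₁ + b·p₂ ≈ (-0.030, -0.867, -0.497); φ = arcsin(p_z) ≈ -29.83°, λ = atan2(p_y, p_x) ≈ -91.98°.

≈ 30°S, 92°W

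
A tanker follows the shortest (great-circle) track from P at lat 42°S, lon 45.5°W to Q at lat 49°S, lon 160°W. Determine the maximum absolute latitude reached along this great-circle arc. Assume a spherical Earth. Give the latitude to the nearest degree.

≈ 62°S

The great circle lies in the plane with unit normal n̂ = (p₁ × p₂)/|p₁ × p₂|.
Here n̂_z ≈ -0.466; the vertex latitude is φ_max = arccos|n̂_z| ≈ 62.3°.
Check via Clairaut: cos φ_max = |cos φ₁| · sin C = cos(42.0°)·sin(141.2°) ≈ 0.466, again giving ≈ 62.3°.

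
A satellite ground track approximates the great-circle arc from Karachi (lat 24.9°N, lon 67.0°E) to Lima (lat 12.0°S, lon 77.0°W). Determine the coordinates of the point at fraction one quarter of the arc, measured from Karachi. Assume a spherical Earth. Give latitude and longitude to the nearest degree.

The haversine formula gives a central angle δ ≈ 2.507 rad (143.6°) between the endpoints.
Interpolate at f = 1/4 with slerp weights a = sin((1−f)δ)/sin δ ≈ 1.607, b = sin(fδ)/sin δ ≈ 0.989.
p = a·p₁ + b·p₂ ≈ (0.787, 0.399, 0.471); φ = arcsin(p_z) ≈ 28.08°, λ = atan2(p_y, p_x) ≈ 26.86°.

≈ lat 28°N, lon 27°E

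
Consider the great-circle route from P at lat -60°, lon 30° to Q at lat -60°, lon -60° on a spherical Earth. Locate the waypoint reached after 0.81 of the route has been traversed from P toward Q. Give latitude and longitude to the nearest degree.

Convert each endpoint to a unit vector on the sphere (x = cos φ cos λ, y = cos φ sin λ, z = sin φ).
The central angle between the endpoints is δ = arccos(p₁·p₂) ≈ 0.723 rad (41.4°).
Interpolate at f = 0.81 with slerp weights a = sin((1−f)δ)/sin δ ≈ 0.207, b = sin(fδ)/sin δ ≈ 0.835.
p = a·p₁ + b·p₂ ≈ (0.298, -0.310, -0.903); φ = arcsin(p_z) ≈ -64.51°, λ = atan2(p_y, p_x) ≈ -46.09°.

≈ lat -65°, lon -46°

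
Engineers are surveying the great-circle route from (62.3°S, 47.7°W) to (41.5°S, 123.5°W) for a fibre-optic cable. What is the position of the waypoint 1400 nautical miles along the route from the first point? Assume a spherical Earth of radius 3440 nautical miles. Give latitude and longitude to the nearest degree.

≈ (58°S, 95°W)

Convert each endpoint to a unit vector on the sphere (x = cos φ cos λ, y = cos φ sin λ, z = sin φ).
The central angle between the endpoints is δ = arccos(p₁·p₂) ≈ 0.834 rad (47.8°). The total great-circle distance is δ·R ≈ 0.834 × 3440 ≈ 2868 nmi, so the target fraction is f = 1400/2868 ≈ 0.488.
Interpolate at f ≈ 0.488 with slerp weights a = sin((1−f)δ)/sin δ ≈ 0.559, b = sin(fδ)/sin δ ≈ 0.535.
p = a·p₁ + b·p₂ ≈ (-0.046, -0.526, -0.849); φ = arcsin(p_z) ≈ -58.12°, λ = atan2(p_y, p_x) ≈ -95.01°.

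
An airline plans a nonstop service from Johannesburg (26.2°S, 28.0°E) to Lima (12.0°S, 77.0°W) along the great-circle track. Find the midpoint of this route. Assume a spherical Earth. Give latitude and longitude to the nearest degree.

Write both endpoints as unit vectors p₁, p₂ with components (cos φ cos λ, cos φ sin λ, sin φ).
The central angle between the endpoints is δ = arccos(p₁·p₂) ≈ 1.707 rad (97.8°).
Interpolate at f = 1/2 with slerp weights a = sin((1−f)δ)/sin δ ≈ 0.760, b = sin(fδ)/sin δ ≈ 0.760.
p = a·p₁ + b·p₂ ≈ (0.770, -0.404, -0.494); φ = arcsin(p_z) ≈ -29.59°, λ = atan2(p_y, p_x) ≈ -27.72°.

≈ (30°S, 28°W)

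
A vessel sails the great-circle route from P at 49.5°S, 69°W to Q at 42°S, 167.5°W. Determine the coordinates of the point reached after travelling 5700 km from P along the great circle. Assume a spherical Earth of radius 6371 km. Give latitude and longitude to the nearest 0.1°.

≈ 50.1°S, 153.2°W

Write both endpoints as unit vectors p₁, p₂ with components (cos φ cos λ, cos φ sin λ, sin φ).
The central angle between the endpoints is δ = arccos(p₁·p₂) ≈ 1.118 rad (64.1°). The total great-circle distance is δ·R ≈ 1.118 × 6371 ≈ 7123 km, so the target fraction is f = 5700/7123 ≈ 0.800.
Interpolate at f ≈ 0.800 with slerp weights a = sin((1−f)δ)/sin δ ≈ 0.246, b = sin(fδ)/sin δ ≈ 0.867.
p = a·p₁ + b·p₂ ≈ (-0.572, -0.289, -0.768); φ = arcsin(p_z) ≈ -50.15°, λ = atan2(p_y, p_x) ≈ -153.21°.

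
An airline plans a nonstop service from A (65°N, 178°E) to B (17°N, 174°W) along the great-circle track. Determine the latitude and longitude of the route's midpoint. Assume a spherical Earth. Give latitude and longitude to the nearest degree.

Convert each endpoint to a unit vector on the sphere (x = cos φ cos λ, y = cos φ sin λ, z = sin φ).
The central angle between the endpoints is δ = arccos(p₁·p₂) ≈ 0.843 rad (48.3°).
Interpolate at f = 1/2 with slerp weights a = sin((1−f)δ)/sin δ ≈ 0.548, b = sin(fδ)/sin δ ≈ 0.548.
p = a·p₁ + b·p₂ ≈ (-0.753, -0.047, 0.657); φ = arcsin(p_z) ≈ 41.06°, λ = atan2(p_y, p_x) ≈ -176.45°.

≈ (41°N, 176°W)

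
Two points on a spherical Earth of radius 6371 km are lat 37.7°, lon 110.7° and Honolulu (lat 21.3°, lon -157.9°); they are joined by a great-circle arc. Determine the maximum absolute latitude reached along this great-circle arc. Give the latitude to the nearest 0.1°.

The great circle lies in the plane with unit normal n̂ = (p₁ × p₂)/|p₁ × p₂|.
Here n̂_z ≈ +0.753; the vertex latitude is φ_max = arccos|n̂_z| ≈ 41.2°.
Check via Clairaut: cos φ_max = |cos φ₁| · sin C = cos(37.7°)·sin(72.1°) ≈ 0.753, again giving ≈ 41.2°.

≈ 41.2°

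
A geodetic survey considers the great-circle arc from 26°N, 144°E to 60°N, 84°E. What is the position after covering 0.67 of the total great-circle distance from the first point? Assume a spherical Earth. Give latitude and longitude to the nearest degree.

≈ 53°N, 113°E

Convert each endpoint to a unit vector on the sphere (x = cos φ cos λ, y = cos φ sin λ, z = sin φ).
The central angle between the endpoints is δ = arccos(p₁·p₂) ≈ 0.922 rad (52.8°).
Interpolate at f = 0.67 with slerp weights a = sin((1−f)δ)/sin δ ≈ 0.376, b = sin(fδ)/sin δ ≈ 0.727.
p = a·p₁ + b·p₂ ≈ (-0.235, 0.560, 0.794); φ = arcsin(p_z) ≈ 52.59°, λ = atan2(p_y, p_x) ≈ 112.80°.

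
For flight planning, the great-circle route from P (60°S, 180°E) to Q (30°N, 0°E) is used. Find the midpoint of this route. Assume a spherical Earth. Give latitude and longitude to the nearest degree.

≈ (45°S, 0°E)

Write both endpoints as unit vectors p₁, p₂ with components (cos φ cos λ, cos φ sin λ, sin φ).
The central angle between the endpoints is δ = arccos(p₁·p₂) ≈ 2.618 rad (150.0°).
Interpolate at f = 1/2 with slerp weights a = sin((1−f)δ)/sin δ ≈ 1.932, b = sin(fδ)/sin δ ≈ 1.932.
p = a·p₁ + b·p₂ ≈ (0.707, -0.000, -0.707); φ = arcsin(p_z) ≈ -45.00°, λ = atan2(p_y, p_x) ≈ -0.00°.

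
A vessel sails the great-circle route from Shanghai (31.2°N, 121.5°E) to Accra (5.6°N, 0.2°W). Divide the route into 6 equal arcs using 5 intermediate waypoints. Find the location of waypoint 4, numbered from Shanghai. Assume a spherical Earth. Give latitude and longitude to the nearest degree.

The haversine formula gives a central angle δ ≈ 1.979 rad (113.4°) between the endpoints.
Interpolate at f = 4/6 with slerp weights a = sin((1−f)δ)/sin δ ≈ 0.668, b = sin(fδ)/sin δ ≈ 1.055.
p = a·p₁ + b·p₂ ≈ (0.752, 0.483, 0.449); φ = arcsin(p_z) ≈ 26.67°, λ = atan2(p_y, p_x) ≈ 32.73°.

≈ 27°N, 33°E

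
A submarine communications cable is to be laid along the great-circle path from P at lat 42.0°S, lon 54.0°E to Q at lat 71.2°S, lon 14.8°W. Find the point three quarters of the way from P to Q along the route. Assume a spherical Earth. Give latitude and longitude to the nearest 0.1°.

Write both endpoints as unit vectors p₁, p₂ with components (cos φ cos λ, cos φ sin λ, sin φ).
The central angle between the endpoints is δ = arccos(p₁·p₂) ≈ 0.767 rad (43.9°).
Interpolate at f = 3/4 with slerp weights a = sin((1−f)δ)/sin δ ≈ 0.275, b = sin(fδ)/sin δ ≈ 0.784.
p = a·p₁ + b·p₂ ≈ (0.364, 0.101, -0.926); φ = arcsin(p_z) ≈ -67.80°, λ = atan2(p_y, p_x) ≈ 15.44°.

≈ lat 67.8°S, lon 15.4°E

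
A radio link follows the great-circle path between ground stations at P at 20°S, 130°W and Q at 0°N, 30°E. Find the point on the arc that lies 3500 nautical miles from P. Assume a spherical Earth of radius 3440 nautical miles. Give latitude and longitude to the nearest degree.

The haversine formula gives a central angle δ ≈ 2.653 rad (152.0°) between the endpoints. The total great-circle distance is δ·R ≈ 2.653 × 3440 ≈ 9127 nmi, so the target fraction is f = 3500/9127 ≈ 0.383.
Interpolate at f ≈ 0.383 with slerp weights a = sin((1−f)δ)/sin δ ≈ 2.126, b = sin(fδ)/sin δ ≈ 1.813.
p = a·p₁ + b·p₂ ≈ (0.286, -0.624, -0.727); φ = arcsin(p_z) ≈ -46.65°, λ = atan2(p_y, p_x) ≈ -65.41°.

≈ 47°S, 65°W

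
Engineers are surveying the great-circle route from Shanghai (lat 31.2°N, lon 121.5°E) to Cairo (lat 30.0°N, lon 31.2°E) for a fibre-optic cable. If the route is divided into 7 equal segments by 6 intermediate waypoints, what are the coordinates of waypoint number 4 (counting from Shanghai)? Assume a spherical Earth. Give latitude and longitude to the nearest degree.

≈ lat 40°N, lon 69°E

Convert each endpoint to a unit vector on the sphere (x = cos φ cos λ, y = cos φ sin λ, z = sin φ).
The central angle between the endpoints is δ = arccos(p₁·p₂) ≈ 1.313 rad (75.2°).
Interpolate at f = 4/7 with slerp weights a = sin((1−f)δ)/sin δ ≈ 0.552, b = sin(fδ)/sin δ ≈ 0.705.
p = a·p₁ + b·p₂ ≈ (0.276, 0.719, 0.638); φ = arcsin(p_z) ≈ 39.67°, λ = atan2(p_y, p_x) ≈ 69.01°.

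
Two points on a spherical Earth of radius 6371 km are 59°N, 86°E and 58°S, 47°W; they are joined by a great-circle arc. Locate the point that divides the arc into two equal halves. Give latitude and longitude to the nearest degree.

Convert each endpoint to a unit vector on the sphere (x = cos φ cos λ, y = cos φ sin λ, z = sin φ).
The central angle between the endpoints is δ = arccos(p₁·p₂) ≈ 2.722 rad (155.9°).
Interpolate at f = 1/2 with slerp weights a = sin((1−f)δ)/sin δ ≈ 2.398, b = sin(fδ)/sin δ ≈ 2.398.
p = a·p₁ + b·p₂ ≈ (0.953, 0.303, 0.022); φ = arcsin(p_z) ≈ 1.25°, λ = atan2(p_y, p_x) ≈ 17.62°.

≈ 1°N, 18°E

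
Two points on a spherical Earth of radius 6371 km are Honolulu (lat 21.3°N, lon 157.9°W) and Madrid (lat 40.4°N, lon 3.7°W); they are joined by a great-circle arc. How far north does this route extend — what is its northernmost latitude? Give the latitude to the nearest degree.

The great circle lies in the plane with unit normal n̂ = (p₁ × p₂)/|p₁ × p₂|.
Here n̂_z ≈ +0.337; the vertex latitude is φ_max = arccos|n̂_z| ≈ 70.3°.
Check via Clairaut: cos φ_max = |cos φ₁| · sin C = cos(21.3°)·sin(21.2°) ≈ 0.337, again giving ≈ 70.3°.

≈ 70°N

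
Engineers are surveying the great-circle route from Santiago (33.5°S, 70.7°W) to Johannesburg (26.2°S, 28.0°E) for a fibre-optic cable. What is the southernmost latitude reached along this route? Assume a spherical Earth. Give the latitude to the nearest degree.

The great circle lies in the plane with unit normal n̂ = (p₁ × p₂)/|p₁ × p₂|.
Here n̂_z ≈ +0.746; the vertex latitude is φ_max = arccos|n̂_z| ≈ 41.8°.
Check via Clairaut: cos φ_max = |cos φ₁| · sin C = cos(33.5°)·sin(116.5°) ≈ 0.746, again giving ≈ 41.8°.

≈ 42°S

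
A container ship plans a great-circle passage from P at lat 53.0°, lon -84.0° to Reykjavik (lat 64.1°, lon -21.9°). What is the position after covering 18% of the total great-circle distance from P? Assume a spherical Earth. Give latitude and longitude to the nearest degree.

≈ lat 57°, lon -76°

Convert each endpoint to a unit vector on the sphere (x = cos φ cos λ, y = cos φ sin λ, z = sin φ).
The central angle between the endpoints is δ = arccos(p₁·p₂) ≈ 0.571 rad (32.7°).
Interpolate at f = 0.18 with slerp weights a = sin((1−f)δ)/sin δ ≈ 0.835, b = sin(fδ)/sin δ ≈ 0.190.
p = a·p₁ + b·p₂ ≈ (0.129, -0.531, 0.838); φ = arcsin(p_z) ≈ 56.89°, λ = atan2(p_y, p_x) ≈ -76.29°.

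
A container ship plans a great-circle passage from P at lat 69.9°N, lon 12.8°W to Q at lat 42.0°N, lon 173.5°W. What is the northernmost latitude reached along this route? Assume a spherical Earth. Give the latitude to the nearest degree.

≈ 85°N

The great circle lies in the plane with unit normal n̂ = (p₁ × p₂)/|p₁ × p₂|.
Here n̂_z ≈ -0.092; the vertex latitude is φ_max = arccos|n̂_z| ≈ 84.7°.
Check via Clairaut: cos φ_max = |cos φ₁| · sin C = cos(69.9°)·sin(15.5°) ≈ 0.092, again giving ≈ 84.7°.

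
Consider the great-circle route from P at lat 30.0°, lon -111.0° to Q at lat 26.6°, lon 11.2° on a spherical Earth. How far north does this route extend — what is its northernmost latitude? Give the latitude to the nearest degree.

≈ 48°

The great circle lies in the plane with unit normal n̂ = (p₁ × p₂)/|p₁ × p₂|.
Here n̂_z ≈ +0.667; the vertex latitude is φ_max = arccos|n̂_z| ≈ 48.1°.
Check via Clairaut: cos φ_max = |cos φ₁| · sin C = cos(30.0°)·sin(50.4°) ≈ 0.667, again giving ≈ 48.1°.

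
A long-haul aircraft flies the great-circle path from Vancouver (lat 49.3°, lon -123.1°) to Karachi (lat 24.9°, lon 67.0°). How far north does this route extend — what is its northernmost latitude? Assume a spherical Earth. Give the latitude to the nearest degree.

The great circle lies in the plane with unit normal n̂ = (p₁ × p₂)/|p₁ × p₂|.
Here n̂_z ≈ -0.108; the vertex latitude is φ_max = arccos|n̂_z| ≈ 83.8°.
Check via Clairaut: cos φ_max = |cos φ₁| · sin C = cos(49.3°)·sin(9.5°) ≈ 0.108, again giving ≈ 83.8°.

≈ 84°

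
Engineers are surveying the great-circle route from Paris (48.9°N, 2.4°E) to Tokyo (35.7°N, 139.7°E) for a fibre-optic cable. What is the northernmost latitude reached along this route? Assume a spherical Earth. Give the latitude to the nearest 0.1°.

The great circle lies in the plane with unit normal n̂ = (p₁ × p₂)/|p₁ × p₂|.
Here n̂_z ≈ +0.362; the vertex latitude is φ_max = arccos|n̂_z| ≈ 68.7°.
Check via Clairaut: cos φ_max = |cos φ₁| · sin C = cos(48.9°)·sin(33.5°) ≈ 0.362, again giving ≈ 68.7°.

≈ 68.7°N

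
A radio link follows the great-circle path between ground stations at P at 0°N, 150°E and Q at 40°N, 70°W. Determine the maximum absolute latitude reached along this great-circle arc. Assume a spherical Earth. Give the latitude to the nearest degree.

The great circle lies in the plane with unit normal n̂ = (p₁ × p₂)/|p₁ × p₂|.
Here n̂_z ≈ +0.608; the vertex latitude is φ_max = arccos|n̂_z| ≈ 52.5°.
Check via Clairaut: cos φ_max = |cos φ₁| · sin C = cos(0.0°)·sin(37.5°) ≈ 0.608, again giving ≈ 52.5°.

≈ 53°N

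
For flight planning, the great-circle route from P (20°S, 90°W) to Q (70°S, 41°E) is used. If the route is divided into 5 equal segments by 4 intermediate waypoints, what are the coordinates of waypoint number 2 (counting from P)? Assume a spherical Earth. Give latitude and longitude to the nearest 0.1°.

≈ (51.8°S, 76.6°W)

Convert each endpoint to a unit vector on the sphere (x = cos φ cos λ, y = cos φ sin λ, z = sin φ).
The central angle between the endpoints is δ = arccos(p₁·p₂) ≈ 1.460 rad (83.7°).
Interpolate at f = 2/5 with slerp weights a = sin((1−f)δ)/sin δ ≈ 0.773, b = sin(fδ)/sin δ ≈ 0.555.
p = a·p₁ + b·p₂ ≈ (0.143, -0.602, -0.786); φ = arcsin(p_z) ≈ -51.78°, λ = atan2(p_y, p_x) ≈ -76.62°.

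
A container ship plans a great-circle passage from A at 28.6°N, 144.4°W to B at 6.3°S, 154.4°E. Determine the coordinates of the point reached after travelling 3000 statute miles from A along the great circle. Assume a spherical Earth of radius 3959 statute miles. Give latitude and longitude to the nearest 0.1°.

≈ 7.8°N, 175.1°E

Convert each endpoint to a unit vector on the sphere (x = cos φ cos λ, y = cos φ sin λ, z = sin φ).
The central angle between the endpoints is δ = arccos(p₁·p₂) ≈ 1.194 rad (68.4°). The total great-circle distance is δ·R ≈ 1.194 × 3959 ≈ 4727 mi, so the target fraction is f = 3000/4727 ≈ 0.635.
Interpolate at f ≈ 0.635 with slerp weights a = sin((1−f)δ)/sin δ ≈ 0.454, b = sin(fδ)/sin δ ≈ 0.739.
p = a·p₁ + b·p₂ ≈ (-0.987, 0.085, 0.136); φ = arcsin(p_z) ≈ 7.84°, λ = atan2(p_y, p_x) ≈ 175.07°.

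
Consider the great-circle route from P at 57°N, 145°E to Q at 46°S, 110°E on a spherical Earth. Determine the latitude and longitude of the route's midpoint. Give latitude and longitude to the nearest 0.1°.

≈ 5.8°N, 125.3°E

Convert each endpoint to a unit vector on the sphere (x = cos φ cos λ, y = cos φ sin λ, z = sin φ).
The central angle between the endpoints is δ = arccos(p₁·p₂) ≈ 1.869 rad (107.1°).
Interpolate at f = 1/2 with slerp weights a = sin((1−f)δ)/sin δ ≈ 0.841, b = sin(fδ)/sin δ ≈ 0.841.
p = a·p₁ + b·p₂ ≈ (-0.575, 0.812, 0.100); φ = arcsin(p_z) ≈ 5.76°, λ = atan2(p_y, p_x) ≈ 125.31°.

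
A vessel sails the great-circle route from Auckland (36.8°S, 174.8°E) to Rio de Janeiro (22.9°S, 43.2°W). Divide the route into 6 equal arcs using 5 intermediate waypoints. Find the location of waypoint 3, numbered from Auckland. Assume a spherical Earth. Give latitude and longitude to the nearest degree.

Convert each endpoint to a unit vector on the sphere (x = cos φ cos λ, y = cos φ sin λ, z = sin φ).
The central angle between the endpoints is δ = arccos(p₁·p₂) ≈ 1.926 rad (110.4°).
Interpolate at f = 3/6 with slerp weights a = sin((1−f)δ)/sin δ ≈ 0.876, b = sin(fδ)/sin δ ≈ 0.876.
p = a·p₁ + b·p₂ ≈ (-0.110, -0.489, -0.865); φ = arcsin(p_z) ≈ -59.93°, λ = atan2(p_y, p_x) ≈ -102.72°.

≈ 60°S, 103°W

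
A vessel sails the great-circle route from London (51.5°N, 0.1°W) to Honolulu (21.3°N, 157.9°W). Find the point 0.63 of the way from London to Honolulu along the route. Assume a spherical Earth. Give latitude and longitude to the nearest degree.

≈ 58°N, 141°W

Convert each endpoint to a unit vector on the sphere (x = cos φ cos λ, y = cos φ sin λ, z = sin φ).
The central angle between the endpoints is δ = arccos(p₁·p₂) ≈ 1.826 rad (104.6°).
Interpolate at f = 0.63 with slerp weights a = sin((1−f)δ)/sin δ ≈ 0.646, b = sin(fδ)/sin δ ≈ 0.944.
p = a·p₁ + b·p₂ ≈ (-0.412, -0.331, 0.849); φ = arcsin(p_z) ≈ 58.07°, λ = atan2(p_y, p_x) ≈ -141.19°.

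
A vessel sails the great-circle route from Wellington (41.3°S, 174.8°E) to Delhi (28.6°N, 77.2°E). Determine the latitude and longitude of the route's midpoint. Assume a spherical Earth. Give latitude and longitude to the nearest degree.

The haversine formula gives a central angle δ ≈ 1.986 rad (113.8°) between the endpoints.
Interpolate at f = 1/2 with slerp weights a = sin((1−f)δ)/sin δ ≈ 0.915, b = sin(fδ)/sin δ ≈ 0.915.
p = a·p₁ + b·p₂ ≈ (-0.507, 0.846, -0.166); φ = arcsin(p_z) ≈ -9.55°, λ = atan2(p_y, p_x) ≈ 120.92°.

≈ 10°S, 121°E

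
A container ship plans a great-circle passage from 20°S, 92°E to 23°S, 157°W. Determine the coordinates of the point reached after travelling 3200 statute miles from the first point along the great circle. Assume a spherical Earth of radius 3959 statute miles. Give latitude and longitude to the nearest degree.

≈ 35°S, 142°E

Convert each endpoint to a unit vector on the sphere (x = cos φ cos λ, y = cos φ sin λ, z = sin φ).
The central angle between the endpoints is δ = arccos(p₁·p₂) ≈ 1.748 rad (100.2°). The total great-circle distance is δ·R ≈ 1.748 × 3959 ≈ 6921 mi, so the target fraction is f = 3200/6921 ≈ 0.462.
Interpolate at f ≈ 0.462 with slerp weights a = sin((1−f)δ)/sin δ ≈ 0.820, b = sin(fδ)/sin δ ≈ 0.735.
p = a·p₁ + b·p₂ ≈ (-0.649, 0.506, -0.568); φ = arcsin(p_z) ≈ -34.58°, λ = atan2(p_y, p_x) ≈ 142.07°.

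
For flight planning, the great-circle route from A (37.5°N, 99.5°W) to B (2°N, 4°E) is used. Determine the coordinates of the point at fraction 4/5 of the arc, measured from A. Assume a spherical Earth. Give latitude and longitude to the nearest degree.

≈ (14°N, 12°W)

Convert each endpoint to a unit vector on the sphere (x = cos φ cos λ, y = cos φ sin λ, z = sin φ).
The central angle between the endpoints is δ = arccos(p₁·p₂) ≈ 1.735 rad (99.4°).
Interpolate at f = 4/5 with slerp weights a = sin((1−f)δ)/sin δ ≈ 0.345, b = sin(fδ)/sin δ ≈ 0.997.
p = a·p₁ + b·p₂ ≈ (0.949, -0.200, 0.245); φ = arcsin(p_z) ≈ 14.16°, λ = atan2(p_y, p_x) ≈ -11.92°.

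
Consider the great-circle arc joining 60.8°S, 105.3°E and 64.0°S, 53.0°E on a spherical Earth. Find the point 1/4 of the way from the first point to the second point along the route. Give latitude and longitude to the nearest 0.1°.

Write both endpoints as unit vectors p₁, p₂ with components (cos φ cos λ, cos φ sin λ, sin φ).
The central angle between the endpoints is δ = arccos(p₁·p₂) ≈ 0.414 rad (23.7°).
Interpolate at f = 1/4 with slerp weights a = sin((1−f)δ)/sin δ ≈ 0.760, b = sin(fδ)/sin δ ≈ 0.257.
p = a·p₁ + b·p₂ ≈ (-0.030, 0.447, -0.894); φ = arcsin(p_z) ≈ -63.36°, λ = atan2(p_y, p_x) ≈ 93.84°.

≈ 63.4°S, 93.8°E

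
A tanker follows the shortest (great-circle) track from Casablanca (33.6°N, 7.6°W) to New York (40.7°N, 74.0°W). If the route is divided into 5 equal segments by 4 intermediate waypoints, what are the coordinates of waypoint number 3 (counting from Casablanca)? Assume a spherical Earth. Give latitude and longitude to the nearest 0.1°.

≈ 42.7°N, 46.1°W

Write both endpoints as unit vectors p₁, p₂ with components (cos φ cos λ, cos φ sin λ, sin φ).
The central angle between the endpoints is δ = arccos(p₁·p₂) ≈ 0.910 rad (52.1°).
Interpolate at f = 3/5 with slerp weights a = sin((1−f)δ)/sin δ ≈ 0.451, b = sin(fδ)/sin δ ≈ 0.658.
p = a·p₁ + b·p₂ ≈ (0.510, -0.529, 0.678); φ = arcsin(p_z) ≈ 42.72°, λ = atan2(p_y, p_x) ≈ -46.06°.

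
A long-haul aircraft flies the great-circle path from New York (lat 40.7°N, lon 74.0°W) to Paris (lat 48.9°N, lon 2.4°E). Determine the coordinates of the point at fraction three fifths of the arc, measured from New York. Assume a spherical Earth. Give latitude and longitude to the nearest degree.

≈ lat 52°N, lon 31°W

Convert each endpoint to a unit vector on the sphere (x = cos φ cos λ, y = cos φ sin λ, z = sin φ).
The central angle between the endpoints is δ = arccos(p₁·p₂) ≈ 0.917 rad (52.5°).
Interpolate at f = 3/5 with slerp weights a = sin((1−f)δ)/sin δ ≈ 0.452, b = sin(fδ)/sin δ ≈ 0.659.
p = a·p₁ + b·p₂ ≈ (0.527, -0.311, 0.791); φ = arcsin(p_z) ≈ 52.27°, λ = atan2(p_y, p_x) ≈ -30.55°.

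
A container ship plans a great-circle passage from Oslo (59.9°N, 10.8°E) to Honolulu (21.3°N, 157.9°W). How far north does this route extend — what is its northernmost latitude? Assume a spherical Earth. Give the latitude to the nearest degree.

The great circle lies in the plane with unit normal n̂ = (p₁ × p₂)/|p₁ × p₂|.
Here n̂_z ≈ -0.093; the vertex latitude is φ_max = arccos|n̂_z| ≈ 84.7°.
Check via Clairaut: cos φ_max = |cos φ₁| · sin C = cos(59.9°)·sin(10.6°) ≈ 0.093, again giving ≈ 84.7°.

≈ 85°N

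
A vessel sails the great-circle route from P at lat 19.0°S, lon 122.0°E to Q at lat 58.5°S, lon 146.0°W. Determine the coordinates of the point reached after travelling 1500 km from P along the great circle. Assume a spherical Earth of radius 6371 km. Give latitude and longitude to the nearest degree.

Convert each endpoint to a unit vector on the sphere (x = cos φ cos λ, y = cos φ sin λ, z = sin φ).
The central angle between the endpoints is δ = arccos(p₁·p₂) ≈ 1.307 rad (74.9°). The total great-circle distance is δ·R ≈ 1.307 × 6371 ≈ 8330 km, so the target fraction is f = 1500/8330 ≈ 0.180.
Interpolate at f ≈ 0.180 with slerp weights a = sin((1−f)δ)/sin δ ≈ 0.910, b = sin(fδ)/sin δ ≈ 0.242.
p = a·p₁ + b·p₂ ≈ (-0.560, 0.659, -0.502); φ = arcsin(p_z) ≈ -30.14°, λ = atan2(p_y, p_x) ≈ 130.39°.

≈ lat 30°S, lon 130°E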